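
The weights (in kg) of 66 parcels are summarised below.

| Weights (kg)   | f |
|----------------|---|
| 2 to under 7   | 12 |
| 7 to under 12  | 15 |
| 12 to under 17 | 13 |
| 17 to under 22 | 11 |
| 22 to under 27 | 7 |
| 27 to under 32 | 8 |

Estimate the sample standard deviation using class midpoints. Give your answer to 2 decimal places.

8.14

Midpoints: 4.5, 9.5, 14.5, 19.5, 24.5, 29.5
n = 66, Σfm = 1007, mean = 15.2576
Σfm² = 19676.5
Σf(m − x̄)² = Σfm² − (Σfm)²/n = 19676.5 − 1007²/66 = 4312.1212
Sample variance = 4312.1212 / 65 = 66.3403
Standard deviation = √66.3403 = 8.1450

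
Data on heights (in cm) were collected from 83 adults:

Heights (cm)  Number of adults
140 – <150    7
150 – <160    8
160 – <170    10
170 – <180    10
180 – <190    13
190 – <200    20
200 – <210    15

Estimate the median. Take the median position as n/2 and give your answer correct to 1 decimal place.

185.0

Cumulative frequencies: 7, 15, 25, 35, 48, 68, 83
n = 83; position = n/2 = 41.5.
This falls in the class 180 – <190: L = 180, F = 35, f = 13, h = 10.
Median ≈ 180 + ((41.5 − 35) / 13) × 10 = 185.0000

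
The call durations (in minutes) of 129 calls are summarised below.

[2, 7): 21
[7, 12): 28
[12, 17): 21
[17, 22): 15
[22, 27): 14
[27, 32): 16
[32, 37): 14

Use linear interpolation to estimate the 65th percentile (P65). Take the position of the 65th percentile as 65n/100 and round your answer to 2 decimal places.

Cumulative frequencies: 21, 49, 70, 85, 99, 115, 129
n = 129; position = 65n/100 = 83.85.
This falls in the class [17, 22): L = 17, F = 70, f = 15, h = 5.
65th percentile ≈ 17 + ((83.85 − 70) / 15) × 5 = 21.6167

21.62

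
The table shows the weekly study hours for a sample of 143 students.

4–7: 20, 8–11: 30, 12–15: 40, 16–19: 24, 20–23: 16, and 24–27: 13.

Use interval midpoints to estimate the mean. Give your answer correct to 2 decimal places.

Midpoints: 5.5, 9.5, 13.5, 17.5, 21.5, 25.5
Σfm = 20×5.5 + 30×9.5 + 40×13.5 + 24×17.5 + 16×21.5 + 13×25.5 = 2030.5
n = Σf = 143
Mean = 2030.5 / 143 = 14.1993

14.20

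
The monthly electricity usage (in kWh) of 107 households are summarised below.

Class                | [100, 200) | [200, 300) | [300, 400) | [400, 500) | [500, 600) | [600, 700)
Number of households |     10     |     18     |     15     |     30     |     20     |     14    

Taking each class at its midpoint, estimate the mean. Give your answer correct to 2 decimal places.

419.16

Midpoints: 150, 250, 350, 450, 550, 650
Σfm = 10×150 + 18×250 + 15×350 + 30×450 + 20×550 + 14×650 = 44850
n = Σf = 107
Mean = 44850 / 107 = 419.1589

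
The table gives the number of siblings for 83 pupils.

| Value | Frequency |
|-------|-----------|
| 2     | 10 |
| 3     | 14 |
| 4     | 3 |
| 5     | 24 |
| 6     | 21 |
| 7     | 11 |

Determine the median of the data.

Cumulative frequencies: 10, 24, 27, 51, 72, 83
n = 83, so the median is the value in position (n+1)/2 = 42.
Position 42 falls at value 5.

5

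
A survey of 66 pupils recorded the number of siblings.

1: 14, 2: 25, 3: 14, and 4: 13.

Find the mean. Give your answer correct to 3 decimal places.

Values: 1, 2, 3, 4
Σfx = 14×1 + 25×2 + 14×3 + 13×4 = 158
n = Σf = 66
Mean = 158 / 66 = 2.3939

2.394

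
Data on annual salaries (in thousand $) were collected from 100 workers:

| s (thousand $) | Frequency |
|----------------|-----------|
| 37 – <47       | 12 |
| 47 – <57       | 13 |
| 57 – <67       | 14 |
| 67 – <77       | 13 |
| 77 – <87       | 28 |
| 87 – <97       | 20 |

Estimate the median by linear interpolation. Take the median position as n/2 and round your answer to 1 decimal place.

75.5

Cumulative frequencies: 12, 25, 39, 52, 80, 100
n = 100; position = n/2 = 50.
This falls in the class 67 – <77: L = 67, F = 39, f = 13, h = 10.
Median ≈ 67 + ((50 − 39) / 13) × 10 = 75.4615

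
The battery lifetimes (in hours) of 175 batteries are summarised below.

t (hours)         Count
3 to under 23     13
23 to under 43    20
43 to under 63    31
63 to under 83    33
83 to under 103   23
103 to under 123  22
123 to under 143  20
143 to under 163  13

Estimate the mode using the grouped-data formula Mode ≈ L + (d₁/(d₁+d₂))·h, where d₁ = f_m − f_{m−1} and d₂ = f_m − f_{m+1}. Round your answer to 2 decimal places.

66.33

Modal class: 63 to under 83 (highest frequency 33).
d₁ = 33 − 31 = 2, d₂ = 33 − 23 = 10
Mode ≈ 63 + (2/(2+10)) × 20 = 63 + 3.3333 = 66.3333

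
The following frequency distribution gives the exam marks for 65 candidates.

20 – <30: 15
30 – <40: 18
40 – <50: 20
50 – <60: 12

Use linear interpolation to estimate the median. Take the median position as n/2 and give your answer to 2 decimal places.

39.72

Cumulative frequencies: 15, 33, 53, 65
n = 65; position = n/2 = 32.5.
This falls in the class 30 – <40: L = 30, F = 15, f = 18, h = 10.
Median ≈ 30 + ((32.5 − 15) / 18) × 10 = 39.7222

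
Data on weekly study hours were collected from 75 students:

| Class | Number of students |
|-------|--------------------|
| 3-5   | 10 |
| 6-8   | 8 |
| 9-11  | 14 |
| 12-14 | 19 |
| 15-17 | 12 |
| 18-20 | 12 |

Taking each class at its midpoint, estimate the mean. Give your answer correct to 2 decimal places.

12.04

Midpoints: 4, 7, 10, 13, 16, 19
Σfm = 10×4 + 8×7 + 14×10 + 19×13 + 12×16 + 12×19 = 903
n = Σf = 75
Mean = 903 / 75 = 12.0400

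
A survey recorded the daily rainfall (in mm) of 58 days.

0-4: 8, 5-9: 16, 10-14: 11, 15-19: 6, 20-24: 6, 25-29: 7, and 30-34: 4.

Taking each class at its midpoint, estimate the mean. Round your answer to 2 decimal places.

Midpoints: 2, 7, 12, 17, 22, 27, 32
Σfm = 8×2 + 16×7 + 11×12 + 6×17 + 6×22 + 7×27 + 4×32 = 811
n = Σf = 58
Mean = 811 / 58 = 13.9828

13.98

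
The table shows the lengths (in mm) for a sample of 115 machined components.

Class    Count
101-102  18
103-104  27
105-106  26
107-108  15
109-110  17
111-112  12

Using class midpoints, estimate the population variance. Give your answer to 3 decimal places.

9.941

Midpoints: 101.5, 103.5, 105.5, 107.5, 109.5, 111.5
n = 115, Σfm = 12176.5, mean = 105.8826
Σfm² = 1290422.75
Σf(m − x̄)² = Σfm² − (Σfm)²/n = 1290422.75 − 12176.5²/115 = 1143.1652
Population variance = 1143.1652 / 115 = 9.9406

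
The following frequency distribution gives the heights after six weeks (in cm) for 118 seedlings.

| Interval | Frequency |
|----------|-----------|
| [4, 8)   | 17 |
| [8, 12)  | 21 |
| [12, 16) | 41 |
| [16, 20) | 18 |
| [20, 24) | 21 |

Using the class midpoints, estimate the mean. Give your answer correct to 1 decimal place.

Midpoints: 6, 10, 14, 18, 22
Σfm = 17×6 + 21×10 + 41×14 + 18×18 + 21×22 = 1672
n = Σf = 118
Mean = 1672 / 118 = 14.1695

14.2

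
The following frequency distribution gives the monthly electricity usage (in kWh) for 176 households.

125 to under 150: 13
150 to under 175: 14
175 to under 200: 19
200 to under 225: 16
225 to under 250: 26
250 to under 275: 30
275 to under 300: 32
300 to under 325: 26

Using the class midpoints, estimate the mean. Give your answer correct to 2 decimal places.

240.91

Midpoints: 137.5, 162.5, 187.5, 212.5, 237.5, 262.5, 287.5, 312.5
Σfm = 13×137.5 + 14×162.5 + 19×187.5 + 16×212.5 + 26×237.5 + 30×262.5 + 32×287.5 + 26×312.5 = 42400
n = Σf = 176
Mean = 42400 / 176 = 240.9091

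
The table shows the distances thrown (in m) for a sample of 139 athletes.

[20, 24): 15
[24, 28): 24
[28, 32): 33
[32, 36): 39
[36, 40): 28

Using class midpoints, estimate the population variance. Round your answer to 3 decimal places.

25.658

Midpoints: 22, 26, 30, 34, 38
n = 139, Σfm = 4334, mean = 31.1799
Σfm² = 138700
Σf(m − x̄)² = Σfm² − (Σfm)²/n = 138700 − 4334²/139 = 3566.5036
Population variance = 3566.5036 / 139 = 25.6583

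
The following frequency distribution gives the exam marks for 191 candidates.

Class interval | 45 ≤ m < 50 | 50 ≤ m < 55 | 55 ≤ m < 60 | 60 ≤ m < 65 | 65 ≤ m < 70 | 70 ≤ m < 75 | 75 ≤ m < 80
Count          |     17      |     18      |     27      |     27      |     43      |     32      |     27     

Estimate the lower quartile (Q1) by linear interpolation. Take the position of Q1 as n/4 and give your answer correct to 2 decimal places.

Cumulative frequencies: 17, 35, 62, 89, 132, 164, 191
n = 191; position = n/4 = 47.75.
This falls in the class 55 ≤ m < 60: L = 55, F = 35, f = 27, h = 5.
Lower quartile ≈ 55 + ((47.75 − 35) / 27) × 5 = 57.3611

57.36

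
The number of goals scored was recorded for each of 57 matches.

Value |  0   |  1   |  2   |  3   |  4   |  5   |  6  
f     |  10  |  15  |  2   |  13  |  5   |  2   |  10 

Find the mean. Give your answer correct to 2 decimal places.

Values: 0, 1, 2, 3, 4, 5, 6
Σfx = 10×0 + 15×1 + 2×2 + 13×3 + 5×4 + 2×5 + 10×6 = 148
n = Σf = 57
Mean = 148 / 57 = 2.5965

2.60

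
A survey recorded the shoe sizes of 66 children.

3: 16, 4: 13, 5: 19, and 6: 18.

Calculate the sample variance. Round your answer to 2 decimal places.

Values: 3, 4, 5, 6
n = 66, Σfx = 303, mean = 4.5909
Σfx² = 1475
Σf(x − x̄)² = Σfx² − (Σfx)²/n = 1475 − 303²/66 = 83.9545
Sample variance = 83.9545 / 65 = 1.2916

1.29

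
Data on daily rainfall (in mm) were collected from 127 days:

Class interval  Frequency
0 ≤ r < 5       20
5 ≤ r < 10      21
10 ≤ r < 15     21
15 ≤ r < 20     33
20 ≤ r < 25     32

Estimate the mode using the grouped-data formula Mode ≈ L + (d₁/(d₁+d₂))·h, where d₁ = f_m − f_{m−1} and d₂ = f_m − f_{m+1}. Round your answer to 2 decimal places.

Modal class: 15 ≤ r < 20 (highest frequency 33).
d₁ = 33 − 21 = 12, d₂ = 33 − 32 = 1
Mode ≈ 15 + (12/(12+1)) × 5 = 15 + 4.6154 = 19.6154

19.62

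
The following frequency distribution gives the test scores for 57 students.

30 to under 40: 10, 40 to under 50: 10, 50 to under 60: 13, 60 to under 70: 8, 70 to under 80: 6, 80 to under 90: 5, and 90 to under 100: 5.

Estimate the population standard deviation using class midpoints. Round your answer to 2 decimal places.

18.55

Midpoints: 35, 45, 55, 65, 75, 85, 95
n = 57, Σfm = 3385, mean = 59.3860
Σfm² = 220625
Σf(m − x̄)² = Σfm² − (Σfm)²/n = 220625 − 3385²/57 = 19603.5088
Population variance = 19603.5088 / 57 = 343.9212
Standard deviation = √343.9212 = 18.5451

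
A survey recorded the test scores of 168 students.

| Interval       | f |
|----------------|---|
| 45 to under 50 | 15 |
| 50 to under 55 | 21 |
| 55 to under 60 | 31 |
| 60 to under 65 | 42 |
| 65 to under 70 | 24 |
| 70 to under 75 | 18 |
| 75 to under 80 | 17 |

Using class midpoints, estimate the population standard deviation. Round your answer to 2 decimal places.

8.61

Midpoints: 47.5, 52.5, 57.5, 62.5, 67.5, 72.5, 77.5
n = 168, Σfm = 10465, mean = 62.2917
Σfm² = 664350
Σf(m − x̄)² = Σfm² − (Σfm)²/n = 664350 − 10465²/168 = 12467.7083
Population variance = 12467.7083 / 168 = 74.2125
Standard deviation = √74.2125 = 8.6147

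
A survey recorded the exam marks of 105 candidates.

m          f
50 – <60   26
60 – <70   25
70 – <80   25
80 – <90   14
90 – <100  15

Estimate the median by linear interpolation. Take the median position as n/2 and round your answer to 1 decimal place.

70.6

Cumulative frequencies: 26, 51, 76, 90, 105
n = 105; position = n/2 = 52.5.
This falls in the class 70 – <80: L = 70, F = 51, f = 25, h = 10.
Median ≈ 70 + ((52.5 − 51) / 25) × 10 = 70.6000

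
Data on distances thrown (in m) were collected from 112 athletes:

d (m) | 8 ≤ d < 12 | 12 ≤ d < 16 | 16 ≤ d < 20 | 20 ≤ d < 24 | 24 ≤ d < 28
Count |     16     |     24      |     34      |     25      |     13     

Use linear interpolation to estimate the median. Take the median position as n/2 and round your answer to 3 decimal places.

17.882

Cumulative frequencies: 16, 40, 74, 99, 112
n = 112; position = n/2 = 56.
This falls in the class 16 ≤ d < 20: L = 16, F = 40, f = 34, h = 4.
Median ≈ 16 + ((56 − 40) / 34) × 4 = 17.8824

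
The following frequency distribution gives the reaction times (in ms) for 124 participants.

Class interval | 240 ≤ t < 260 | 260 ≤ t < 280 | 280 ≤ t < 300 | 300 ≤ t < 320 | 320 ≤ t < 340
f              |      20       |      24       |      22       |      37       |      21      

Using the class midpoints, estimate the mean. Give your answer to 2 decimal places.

Midpoints: 250, 270, 290, 310, 330
Σfm = 20×250 + 24×270 + 22×290 + 37×310 + 21×330 = 36260
n = Σf = 124
Mean = 36260 / 124 = 292.4194

292.42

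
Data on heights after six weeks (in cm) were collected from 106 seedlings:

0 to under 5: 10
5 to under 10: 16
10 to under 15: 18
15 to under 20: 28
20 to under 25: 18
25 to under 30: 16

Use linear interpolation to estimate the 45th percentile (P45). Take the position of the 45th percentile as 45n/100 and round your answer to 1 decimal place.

15.7

Cumulative frequencies: 10, 26, 44, 72, 90, 106
n = 106; position = 45n/100 = 47.7.
This falls in the class 15 to under 20: L = 15, F = 44, f = 28, h = 5.
45th percentile ≈ 15 + ((47.7 − 44) / 28) × 5 = 15.6607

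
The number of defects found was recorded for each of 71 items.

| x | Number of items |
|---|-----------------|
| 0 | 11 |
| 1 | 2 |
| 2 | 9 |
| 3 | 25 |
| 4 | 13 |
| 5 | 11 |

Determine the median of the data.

Cumulative frequencies: 11, 13, 22, 47, 60, 71
n = 71, so the median is the value in position (n+1)/2 = 36.
Position 36 falls at value 3.

3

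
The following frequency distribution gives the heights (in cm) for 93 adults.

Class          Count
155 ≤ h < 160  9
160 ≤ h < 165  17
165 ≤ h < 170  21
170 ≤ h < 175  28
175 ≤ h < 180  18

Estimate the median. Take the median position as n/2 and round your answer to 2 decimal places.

Cumulative frequencies: 9, 26, 47, 75, 93
n = 93; position = n/2 = 46.5.
This falls in the class 165 ≤ h < 170: L = 165, F = 26, f = 21, h = 5.
Median ≈ 165 + ((46.5 − 26) / 21) × 5 = 169.8810

169.88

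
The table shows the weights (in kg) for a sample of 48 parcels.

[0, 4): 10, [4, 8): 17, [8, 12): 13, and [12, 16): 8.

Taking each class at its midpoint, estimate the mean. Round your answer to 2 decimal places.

Midpoints: 2, 6, 10, 14
Σfm = 10×2 + 17×6 + 13×10 + 8×14 = 364
n = Σf = 48
Mean = 364 / 48 = 7.5833

7.58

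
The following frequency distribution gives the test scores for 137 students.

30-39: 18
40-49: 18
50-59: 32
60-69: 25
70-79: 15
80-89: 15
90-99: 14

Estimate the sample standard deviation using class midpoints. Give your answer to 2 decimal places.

Midpoints: 34.5, 44.5, 54.5, 64.5, 74.5, 84.5, 94.5
n = 137, Σfm = 8486.5, mean = 61.9453
Σfm² = 571504.25
Σf(m − x̄)² = Σfm² − (Σfm)²/n = 571504.25 − 8486.5²/137 = 45805.8394
Sample variance = 45805.8394 / 136 = 336.8076
Standard deviation = √336.8076 = 18.3523

18.35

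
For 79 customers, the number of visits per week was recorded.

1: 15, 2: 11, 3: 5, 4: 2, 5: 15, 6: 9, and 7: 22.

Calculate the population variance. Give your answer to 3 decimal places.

Values: 1, 2, 3, 4, 5, 6, 7
n = 79, Σfx = 343, mean = 4.3418
Σfx² = 1913
Σf(x − x̄)² = Σfx² − (Σfx)²/n = 1913 − 343²/79 = 423.7722
Population variance = 423.7722 / 79 = 5.3642

5.364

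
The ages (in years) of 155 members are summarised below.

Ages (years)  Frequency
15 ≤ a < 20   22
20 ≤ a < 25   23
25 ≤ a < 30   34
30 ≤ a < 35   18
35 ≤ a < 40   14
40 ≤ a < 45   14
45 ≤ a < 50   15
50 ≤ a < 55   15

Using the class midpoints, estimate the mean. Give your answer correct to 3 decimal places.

32.532

Midpoints: 17.5, 22.5, 27.5, 32.5, 37.5, 42.5, 47.5, 52.5
Σfm = 22×17.5 + 23×22.5 + 34×27.5 + 18×32.5 + 14×37.5 + 14×42.5 + 15×47.5 + 15×52.5 = 5042.5
n = Σf = 155
Mean = 5042.5 / 155 = 32.5323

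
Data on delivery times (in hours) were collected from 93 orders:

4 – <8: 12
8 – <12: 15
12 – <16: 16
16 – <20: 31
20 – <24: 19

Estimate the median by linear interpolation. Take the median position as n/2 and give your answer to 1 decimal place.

Cumulative frequencies: 12, 27, 43, 74, 93
n = 93; position = n/2 = 46.5.
This falls in the class 16 – <20: L = 16, F = 43, f = 31, h = 4.
Median ≈ 16 + ((46.5 − 43) / 31) × 4 = 16.4516

16.5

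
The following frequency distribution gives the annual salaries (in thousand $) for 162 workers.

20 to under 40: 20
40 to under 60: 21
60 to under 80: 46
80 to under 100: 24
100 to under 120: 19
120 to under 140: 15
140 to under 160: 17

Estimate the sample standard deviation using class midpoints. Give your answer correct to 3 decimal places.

36.211

Midpoints: 30, 50, 70, 90, 110, 130, 150
n = 162, Σfm = 13620, mean = 84.0741
Σfm² = 1356200
Σf(m − x̄)² = Σfm² − (Σfm)²/n = 1356200 − 13620²/162 = 211111.1111
Sample variance = 211111.1111 / 161 = 1311.2491
Standard deviation = √1311.2491 = 36.2112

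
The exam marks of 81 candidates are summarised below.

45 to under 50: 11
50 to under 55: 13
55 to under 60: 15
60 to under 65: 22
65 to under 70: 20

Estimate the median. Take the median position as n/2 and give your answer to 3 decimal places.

60.341

Cumulative frequencies: 11, 24, 39, 61, 81
n = 81; position = n/2 = 40.5.
This falls in the class 60 to under 65: L = 60, F = 39, f = 22, h = 5.
Median ≈ 60 + ((40.5 − 39) / 22) × 5 = 60.3409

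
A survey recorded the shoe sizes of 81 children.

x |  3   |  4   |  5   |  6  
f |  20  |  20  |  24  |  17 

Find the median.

5

Cumulative frequencies: 20, 40, 64, 81
n = 81, so the median is the value in position (n+1)/2 = 41.
Position 41 falls at value 5.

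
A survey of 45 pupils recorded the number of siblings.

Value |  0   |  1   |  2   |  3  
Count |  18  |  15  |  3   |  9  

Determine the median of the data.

1

Cumulative frequencies: 18, 33, 36, 45
n = 45, so the median is the value in position (n+1)/2 = 23.
Position 23 falls at value 1.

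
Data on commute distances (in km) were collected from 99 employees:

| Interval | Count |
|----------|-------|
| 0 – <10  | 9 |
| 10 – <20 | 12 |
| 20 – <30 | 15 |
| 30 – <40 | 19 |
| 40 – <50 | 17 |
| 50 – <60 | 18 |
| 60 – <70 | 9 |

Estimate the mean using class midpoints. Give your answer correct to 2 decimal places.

Midpoints: 5, 15, 25, 35, 45, 55, 65
Σfm = 9×5 + 12×15 + 15×25 + 19×35 + 17×45 + 18×55 + 9×65 = 3605
n = Σf = 99
Mean = 3605 / 99 = 36.4141

36.41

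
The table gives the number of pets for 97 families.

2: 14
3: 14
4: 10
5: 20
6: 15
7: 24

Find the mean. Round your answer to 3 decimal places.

Values: 2, 3, 4, 5, 6, 7
Σfx = 14×2 + 14×3 + 10×4 + 20×5 + 15×6 + 24×7 = 468
n = Σf = 97
Mean = 468 / 97 = 4.8247

4.825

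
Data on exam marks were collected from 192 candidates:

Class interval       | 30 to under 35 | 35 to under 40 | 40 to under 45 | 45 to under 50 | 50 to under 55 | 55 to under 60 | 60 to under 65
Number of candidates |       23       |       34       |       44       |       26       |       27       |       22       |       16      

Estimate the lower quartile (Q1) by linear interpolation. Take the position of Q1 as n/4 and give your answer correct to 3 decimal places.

Cumulative frequencies: 23, 57, 101, 127, 154, 176, 192
n = 192; position = n/4 = 48.
This falls in the class 35 to under 40: L = 35, F = 23, f = 34, h = 5.
Lower quartile ≈ 35 + ((48 − 23) / 34) × 5 = 38.6765

38.676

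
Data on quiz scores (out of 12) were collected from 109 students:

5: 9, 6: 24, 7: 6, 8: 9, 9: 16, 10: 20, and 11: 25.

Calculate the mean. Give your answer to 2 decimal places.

8.46

Values: 5, 6, 7, 8, 9, 10, 11
Σfx = 9×5 + 24×6 + 6×7 + 9×8 + 16×9 + 20×10 + 25×11 = 922
n = Σf = 109
Mean = 922 / 109 = 8.4587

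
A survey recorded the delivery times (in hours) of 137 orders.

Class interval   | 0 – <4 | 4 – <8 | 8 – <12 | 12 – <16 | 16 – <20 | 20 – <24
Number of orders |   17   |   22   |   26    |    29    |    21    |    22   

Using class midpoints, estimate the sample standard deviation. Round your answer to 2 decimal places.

Midpoints: 2, 6, 10, 14, 18, 22
n = 137, Σfm = 1694, mean = 12.3650
Σfm² = 26596
Σf(m − x̄)² = Σfm² − (Σfm)²/n = 26596 − 1694²/137 = 5649.7518
Sample variance = 5649.7518 / 136 = 41.5423
Standard deviation = √41.5423 = 6.4453

6.45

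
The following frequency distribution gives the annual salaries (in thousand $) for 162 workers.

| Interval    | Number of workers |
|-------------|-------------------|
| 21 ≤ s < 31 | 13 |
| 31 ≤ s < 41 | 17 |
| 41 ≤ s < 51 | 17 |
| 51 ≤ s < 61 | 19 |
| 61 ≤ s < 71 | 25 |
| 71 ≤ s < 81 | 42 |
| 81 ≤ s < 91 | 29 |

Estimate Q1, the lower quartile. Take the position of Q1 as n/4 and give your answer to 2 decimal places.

Cumulative frequencies: 13, 30, 47, 66, 91, 133, 162
n = 162; position = n/4 = 40.5.
This falls in the class 41 ≤ s < 51: L = 41, F = 30, f = 17, h = 10.
Lower quartile ≈ 41 + ((40.5 − 30) / 17) × 10 = 47.1765

47.18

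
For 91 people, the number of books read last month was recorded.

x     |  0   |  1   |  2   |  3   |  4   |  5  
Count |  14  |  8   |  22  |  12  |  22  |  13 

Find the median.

3

Cumulative frequencies: 14, 22, 44, 56, 78, 91
n = 91, so the median is the value in position (n+1)/2 = 46.
Position 46 falls at value 3.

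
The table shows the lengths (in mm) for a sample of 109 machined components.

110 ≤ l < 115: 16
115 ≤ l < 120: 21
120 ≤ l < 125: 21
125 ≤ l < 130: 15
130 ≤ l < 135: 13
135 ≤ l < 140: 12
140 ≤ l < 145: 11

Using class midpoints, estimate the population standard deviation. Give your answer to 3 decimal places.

9.501

Midpoints: 112.5, 117.5, 122.5, 127.5, 132.5, 137.5, 142.5
n = 109, Σfm = 13692.5, mean = 125.6193
Σfm² = 1729881.25
Σf(m − x̄)² = Σfm² − (Σfm)²/n = 1729881.25 − 13692.5²/109 = 9839.4495
Population variance = 9839.4495 / 109 = 90.2702
Standard deviation = √90.2702 = 9.5011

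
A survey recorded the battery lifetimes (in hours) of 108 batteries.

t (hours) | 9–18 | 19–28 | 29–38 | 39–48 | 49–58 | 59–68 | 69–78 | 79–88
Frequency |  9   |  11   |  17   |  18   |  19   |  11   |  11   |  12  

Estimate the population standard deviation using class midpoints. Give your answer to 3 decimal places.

20.794

Midpoints: 13.5, 23.5, 33.5, 43.5, 53.5, 63.5, 73.5, 83.5
n = 108, Σfm = 5258, mean = 48.6852
Σfm² = 302683
Σf(m − x̄)² = Σfm² − (Σfm)²/n = 302683 − 5258²/108 = 46696.2963
Population variance = 46696.2963 / 108 = 432.3731
Standard deviation = √432.3731 = 20.7936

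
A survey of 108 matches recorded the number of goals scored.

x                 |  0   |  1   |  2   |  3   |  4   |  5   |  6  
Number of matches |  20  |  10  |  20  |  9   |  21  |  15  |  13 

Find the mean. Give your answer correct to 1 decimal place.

2.9

Values: 0, 1, 2, 3, 4, 5, 6
Σfx = 20×0 + 10×1 + 20×2 + 9×3 + 21×4 + 15×5 + 13×6 = 314
n = Σf = 108
Mean = 314 / 108 = 2.9074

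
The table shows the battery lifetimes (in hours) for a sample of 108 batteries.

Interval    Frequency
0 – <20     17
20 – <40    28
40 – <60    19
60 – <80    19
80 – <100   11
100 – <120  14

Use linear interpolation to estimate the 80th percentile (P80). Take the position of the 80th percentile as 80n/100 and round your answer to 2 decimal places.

Cumulative frequencies: 17, 45, 64, 83, 94, 108
n = 108; position = 80n/100 = 86.4.
This falls in the class 80 – <100: L = 80, F = 83, f = 11, h = 20.
80th percentile ≈ 80 + ((86.4 − 83) / 11) × 20 = 86.1818

86.18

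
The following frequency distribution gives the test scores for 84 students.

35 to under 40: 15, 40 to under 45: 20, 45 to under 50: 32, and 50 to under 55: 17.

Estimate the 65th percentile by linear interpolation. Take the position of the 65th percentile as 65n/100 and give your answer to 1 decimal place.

Cumulative frequencies: 15, 35, 67, 84
n = 84; position = 65n/100 = 54.6.
This falls in the class 45 to under 50: L = 45, F = 35, f = 32, h = 5.
65th percentile ≈ 45 + ((54.6 − 35) / 32) × 5 = 48.0625

48.1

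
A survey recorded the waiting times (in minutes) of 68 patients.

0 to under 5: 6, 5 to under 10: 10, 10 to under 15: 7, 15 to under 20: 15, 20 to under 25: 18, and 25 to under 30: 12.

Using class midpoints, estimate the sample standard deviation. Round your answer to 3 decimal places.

7.891

Midpoints: 2.5, 7.5, 12.5, 17.5, 22.5, 27.5
n = 68, Σfm = 1175, mean = 17.2794
Σfm² = 24475
Σf(m − x̄)² = Σfm² − (Σfm)²/n = 24475 − 1175²/68 = 4171.6912
Sample variance = 4171.6912 / 67 = 62.2640
Standard deviation = √62.2640 = 7.8908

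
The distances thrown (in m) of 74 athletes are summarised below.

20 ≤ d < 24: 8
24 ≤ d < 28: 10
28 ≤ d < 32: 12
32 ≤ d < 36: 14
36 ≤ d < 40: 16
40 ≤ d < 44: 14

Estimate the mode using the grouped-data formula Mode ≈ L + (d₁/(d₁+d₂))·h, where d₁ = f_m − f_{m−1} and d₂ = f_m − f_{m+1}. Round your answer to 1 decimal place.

Modal class: 36 ≤ d < 40 (highest frequency 16).
d₁ = 16 − 14 = 2, d₂ = 16 − 14 = 2
Mode ≈ 36 + (2/(2+2)) × 4 = 36 + 2.0000 = 38.0000

38.0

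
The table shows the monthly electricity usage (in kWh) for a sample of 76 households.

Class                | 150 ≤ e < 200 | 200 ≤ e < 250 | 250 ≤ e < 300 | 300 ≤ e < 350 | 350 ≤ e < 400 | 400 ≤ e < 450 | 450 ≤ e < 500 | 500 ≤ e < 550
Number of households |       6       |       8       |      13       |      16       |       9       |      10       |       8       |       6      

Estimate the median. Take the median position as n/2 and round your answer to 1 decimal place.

Cumulative frequencies: 6, 14, 27, 43, 52, 62, 70, 76
n = 76; position = n/2 = 38.
This falls in the class 300 ≤ e < 350: L = 300, F = 27, f = 16, h = 50.
Median ≈ 300 + ((38 − 27) / 16) × 50 = 334.3750

334.4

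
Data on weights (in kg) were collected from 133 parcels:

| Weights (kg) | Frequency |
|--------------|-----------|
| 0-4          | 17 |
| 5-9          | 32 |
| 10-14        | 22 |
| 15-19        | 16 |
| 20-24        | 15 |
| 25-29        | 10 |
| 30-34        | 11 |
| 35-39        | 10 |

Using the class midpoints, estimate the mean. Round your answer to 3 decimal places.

Midpoints: 2, 7, 12, 17, 22, 27, 32, 37
Σfm = 17×2 + 32×7 + 22×12 + 16×17 + 15×22 + 10×27 + 11×32 + 10×37 = 2116
n = Σf = 133
Mean = 2116 / 133 = 15.9098

15.910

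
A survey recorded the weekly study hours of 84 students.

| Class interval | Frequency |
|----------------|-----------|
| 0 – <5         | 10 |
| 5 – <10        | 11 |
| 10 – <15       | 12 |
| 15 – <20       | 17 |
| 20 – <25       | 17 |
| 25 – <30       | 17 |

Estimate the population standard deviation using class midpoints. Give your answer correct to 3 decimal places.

8.255

Midpoints: 2.5, 7.5, 12.5, 17.5, 22.5, 27.5
n = 84, Σfm = 1405, mean = 16.7262
Σfm² = 29225
Σf(m − x̄)² = Σfm² − (Σfm)²/n = 29225 − 1405²/84 = 5724.7024
Population variance = 5724.7024 / 84 = 68.1512
Standard deviation = √68.1512 = 8.2554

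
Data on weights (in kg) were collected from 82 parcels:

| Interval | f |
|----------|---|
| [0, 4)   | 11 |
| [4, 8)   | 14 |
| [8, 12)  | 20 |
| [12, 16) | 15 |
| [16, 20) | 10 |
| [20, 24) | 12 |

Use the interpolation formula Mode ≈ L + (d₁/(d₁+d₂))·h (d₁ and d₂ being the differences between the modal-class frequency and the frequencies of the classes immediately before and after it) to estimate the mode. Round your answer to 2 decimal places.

10.18

Modal class: [8, 12) (highest frequency 20).
d₁ = 20 − 14 = 6, d₂ = 20 − 15 = 5
Mode ≈ 8 + (6/(6+5)) × 4 = 8 + 2.1818 = 10.1818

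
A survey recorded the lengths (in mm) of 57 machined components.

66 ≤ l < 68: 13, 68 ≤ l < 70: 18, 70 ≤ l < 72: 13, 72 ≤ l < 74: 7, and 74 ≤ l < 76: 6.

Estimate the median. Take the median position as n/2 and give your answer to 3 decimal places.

Cumulative frequencies: 13, 31, 44, 51, 57
n = 57; position = n/2 = 28.5.
This falls in the class 68 ≤ l < 70: L = 68, F = 13, f = 18, h = 2.
Median ≈ 68 + ((28.5 − 13) / 18) × 2 = 69.7222

69.722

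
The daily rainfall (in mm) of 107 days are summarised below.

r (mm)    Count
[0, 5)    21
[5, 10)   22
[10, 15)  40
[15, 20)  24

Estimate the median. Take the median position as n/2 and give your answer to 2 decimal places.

Cumulative frequencies: 21, 43, 83, 107
n = 107; position = n/2 = 53.5.
This falls in the class [10, 15): L = 10, F = 43, f = 40, h = 5.
Median ≈ 10 + ((53.5 − 43) / 40) × 5 = 11.3125

11.31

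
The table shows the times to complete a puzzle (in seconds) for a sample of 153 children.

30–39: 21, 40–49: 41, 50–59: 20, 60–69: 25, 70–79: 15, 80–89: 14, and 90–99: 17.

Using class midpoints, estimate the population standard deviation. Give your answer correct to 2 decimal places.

Midpoints: 34.5, 44.5, 54.5, 64.5, 74.5, 84.5, 94.5
n = 153, Σfm = 9158.5, mean = 59.8595
Σfm² = 604628.25
Σf(m − x̄)² = Σfm² − (Σfm)²/n = 604628.25 − 9158.5²/153 = 56405.2288
Population variance = 56405.2288 / 153 = 368.6616
Standard deviation = √368.6616 = 19.2006

19.20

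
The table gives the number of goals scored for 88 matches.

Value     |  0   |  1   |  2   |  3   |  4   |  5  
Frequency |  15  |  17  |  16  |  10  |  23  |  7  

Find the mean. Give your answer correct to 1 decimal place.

Values: 0, 1, 2, 3, 4, 5
Σfx = 15×0 + 17×1 + 16×2 + 10×3 + 23×4 + 7×5 = 206
n = Σf = 88
Mean = 206 / 88 = 2.3409

2.3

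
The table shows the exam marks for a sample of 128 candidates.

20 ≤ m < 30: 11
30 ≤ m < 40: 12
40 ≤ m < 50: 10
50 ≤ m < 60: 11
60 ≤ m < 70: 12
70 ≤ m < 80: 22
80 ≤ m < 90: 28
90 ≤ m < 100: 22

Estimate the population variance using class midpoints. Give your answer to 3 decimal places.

514.447

Midpoints: 25, 35, 45, 55, 65, 75, 85, 95
n = 128, Σfm = 8650, mean = 67.5781
Σfm² = 650400
Σf(m − x̄)² = Σfm² − (Σfm)²/n = 650400 − 8650²/128 = 65849.2188
Population variance = 65849.2188 / 128 = 514.4470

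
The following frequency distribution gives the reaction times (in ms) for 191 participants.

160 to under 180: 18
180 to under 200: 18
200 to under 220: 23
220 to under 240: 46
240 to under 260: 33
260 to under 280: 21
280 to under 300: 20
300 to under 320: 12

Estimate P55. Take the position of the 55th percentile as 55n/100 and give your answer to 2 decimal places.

240.03

Cumulative frequencies: 18, 36, 59, 105, 138, 159, 179, 191
n = 191; position = 55n/100 = 105.05.
This falls in the class 240 to under 260: L = 240, F = 105, f = 33, h = 20.
55th percentile ≈ 240 + ((105.05 − 105) / 33) × 20 = 240.0303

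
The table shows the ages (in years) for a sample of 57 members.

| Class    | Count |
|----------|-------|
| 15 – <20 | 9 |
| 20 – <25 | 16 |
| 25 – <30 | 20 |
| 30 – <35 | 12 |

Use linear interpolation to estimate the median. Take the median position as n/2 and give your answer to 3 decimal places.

Cumulative frequencies: 9, 25, 45, 57
n = 57; position = n/2 = 28.5.
This falls in the class 25 – <30: L = 25, F = 25, f = 20, h = 5.
Median ≈ 25 + ((28.5 − 25) / 20) × 5 = 25.8750

25.875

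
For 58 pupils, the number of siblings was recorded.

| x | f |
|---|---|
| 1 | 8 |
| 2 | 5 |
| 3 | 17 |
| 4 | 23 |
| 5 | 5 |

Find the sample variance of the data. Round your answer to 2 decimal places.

Values: 1, 2, 3, 4, 5
n = 58, Σfx = 186, mean = 3.2069
Σfx² = 674
Σf(x − x̄)² = Σfx² − (Σfx)²/n = 674 − 186²/58 = 77.5172
Sample variance = 77.5172 / 57 = 1.3600

1.36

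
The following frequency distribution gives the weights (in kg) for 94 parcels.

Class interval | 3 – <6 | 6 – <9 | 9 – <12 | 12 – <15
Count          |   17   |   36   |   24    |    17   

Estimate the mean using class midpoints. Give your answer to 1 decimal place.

8.8

Midpoints: 4.5, 7.5, 10.5, 13.5
Σfm = 17×4.5 + 36×7.5 + 24×10.5 + 17×13.5 = 828
n = Σf = 94
Mean = 828 / 94 = 8.8085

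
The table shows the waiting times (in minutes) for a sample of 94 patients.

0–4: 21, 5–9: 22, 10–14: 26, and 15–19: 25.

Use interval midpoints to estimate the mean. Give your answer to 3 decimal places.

Midpoints: 2, 7, 12, 17
Σfm = 21×2 + 22×7 + 26×12 + 25×17 = 933
n = Σf = 94
Mean = 933 / 94 = 9.9255

9.926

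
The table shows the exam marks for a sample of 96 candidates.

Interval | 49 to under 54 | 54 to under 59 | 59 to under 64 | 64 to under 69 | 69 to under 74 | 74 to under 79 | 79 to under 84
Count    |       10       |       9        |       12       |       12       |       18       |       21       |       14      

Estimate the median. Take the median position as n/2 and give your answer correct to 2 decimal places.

70.39

Cumulative frequencies: 10, 19, 31, 43, 61, 82, 96
n = 96; position = n/2 = 48.
This falls in the class 69 to under 74: L = 69, F = 43, f = 18, h = 5.
Median ≈ 69 + ((48 − 43) / 18) × 5 = 70.3889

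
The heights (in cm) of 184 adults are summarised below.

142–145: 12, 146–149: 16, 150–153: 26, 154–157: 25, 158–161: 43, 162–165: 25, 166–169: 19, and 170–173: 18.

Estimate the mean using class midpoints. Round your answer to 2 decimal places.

158.28

Midpoints: 143.5, 147.5, 151.5, 155.5, 159.5, 163.5, 167.5, 171.5
Σfm = 12×143.5 + 16×147.5 + 26×151.5 + 25×155.5 + 43×159.5 + 25×163.5 + 19×167.5 + 18×171.5 = 29124
n = Σf = 184
Mean = 29124 / 184 = 158.2826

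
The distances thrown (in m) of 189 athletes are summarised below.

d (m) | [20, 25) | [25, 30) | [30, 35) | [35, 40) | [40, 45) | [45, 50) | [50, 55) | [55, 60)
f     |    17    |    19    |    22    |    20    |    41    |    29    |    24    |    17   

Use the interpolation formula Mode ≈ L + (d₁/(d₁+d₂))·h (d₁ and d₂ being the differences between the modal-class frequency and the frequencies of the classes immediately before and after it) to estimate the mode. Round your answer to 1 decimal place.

43.2

Modal class: [40, 45) (highest frequency 41).
d₁ = 41 − 20 = 21, d₂ = 41 − 29 = 12
Mode ≈ 40 + (21/(21+12)) × 5 = 40 + 3.1818 = 43.1818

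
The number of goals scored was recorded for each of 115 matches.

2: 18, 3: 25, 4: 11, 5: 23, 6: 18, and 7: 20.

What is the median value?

5

Cumulative frequencies: 18, 43, 54, 77, 95, 115
n = 115, so the median is the value in position (n+1)/2 = 58.
Position 58 falls at value 5.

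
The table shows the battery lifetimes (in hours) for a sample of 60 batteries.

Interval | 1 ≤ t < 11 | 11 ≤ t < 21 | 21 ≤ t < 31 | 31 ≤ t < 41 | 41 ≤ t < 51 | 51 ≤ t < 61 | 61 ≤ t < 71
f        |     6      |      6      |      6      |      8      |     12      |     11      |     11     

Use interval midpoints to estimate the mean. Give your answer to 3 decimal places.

41.167

Midpoints: 6, 16, 26, 36, 46, 56, 66
Σfm = 6×6 + 6×16 + 6×26 + 8×36 + 12×46 + 11×56 + 11×66 = 2470
n = Σf = 60
Mean = 2470 / 60 = 41.1667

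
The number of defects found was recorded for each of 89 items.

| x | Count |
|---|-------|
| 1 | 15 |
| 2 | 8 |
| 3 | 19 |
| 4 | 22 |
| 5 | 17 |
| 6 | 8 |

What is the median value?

4

Cumulative frequencies: 15, 23, 42, 64, 81, 89
n = 89, so the median is the value in position (n+1)/2 = 45.
Position 45 falls at value 4.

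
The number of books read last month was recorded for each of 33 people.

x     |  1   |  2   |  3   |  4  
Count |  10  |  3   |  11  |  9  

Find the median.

Cumulative frequencies: 10, 13, 24, 33
n = 33, so the median is the value in position (n+1)/2 = 17.
Position 17 falls at value 3.

3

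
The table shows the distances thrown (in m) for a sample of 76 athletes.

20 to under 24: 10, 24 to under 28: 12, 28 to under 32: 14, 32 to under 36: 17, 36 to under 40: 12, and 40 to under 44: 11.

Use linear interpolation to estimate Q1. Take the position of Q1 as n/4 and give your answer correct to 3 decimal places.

Cumulative frequencies: 10, 22, 36, 53, 65, 76
n = 76; position = n/4 = 19.
This falls in the class 24 to under 28: L = 24, F = 10, f = 12, h = 4.
Lower quartile ≈ 24 + ((19 − 10) / 12) × 4 = 27.0000

27.000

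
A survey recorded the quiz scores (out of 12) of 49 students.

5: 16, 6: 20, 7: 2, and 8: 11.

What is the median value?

6

Cumulative frequencies: 16, 36, 38, 49
n = 49, so the median is the value in position (n+1)/2 = 25.
Position 25 falls at value 6.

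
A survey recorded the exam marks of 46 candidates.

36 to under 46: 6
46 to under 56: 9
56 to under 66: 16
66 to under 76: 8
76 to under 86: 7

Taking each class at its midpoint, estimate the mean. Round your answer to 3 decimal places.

Midpoints: 41, 51, 61, 71, 81
Σfm = 6×41 + 9×51 + 16×61 + 8×71 + 7×81 = 2816
n = Σf = 46
Mean = 2816 / 46 = 61.2174

61.217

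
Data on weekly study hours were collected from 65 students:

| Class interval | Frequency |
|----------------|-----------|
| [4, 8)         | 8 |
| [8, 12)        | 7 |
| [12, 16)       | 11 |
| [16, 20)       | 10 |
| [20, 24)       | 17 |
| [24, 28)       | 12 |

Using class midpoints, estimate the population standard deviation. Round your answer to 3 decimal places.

6.564

Midpoints: 6, 10, 14, 18, 22, 26
n = 65, Σfm = 1138, mean = 17.5077
Σfm² = 22724
Σf(m − x̄)² = Σfm² − (Σfm)²/n = 22724 − 1138²/65 = 2800.2462
Population variance = 2800.2462 / 65 = 43.0807
Standard deviation = √43.0807 = 6.5636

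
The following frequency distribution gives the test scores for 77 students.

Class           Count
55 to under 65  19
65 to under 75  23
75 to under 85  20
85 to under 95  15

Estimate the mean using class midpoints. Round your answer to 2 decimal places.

Midpoints: 60, 70, 80, 90
Σfm = 19×60 + 23×70 + 20×80 + 15×90 = 5700
n = Σf = 77
Mean = 5700 / 77 = 74.0260

74.03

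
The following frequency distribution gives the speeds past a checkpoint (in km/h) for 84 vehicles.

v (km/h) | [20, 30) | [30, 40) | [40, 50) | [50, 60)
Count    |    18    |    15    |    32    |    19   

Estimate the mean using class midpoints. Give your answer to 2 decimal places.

41.19

Midpoints: 25, 35, 45, 55
Σfm = 18×25 + 15×35 + 32×45 + 19×55 = 3460
n = Σf = 84
Mean = 3460 / 84 = 41.1905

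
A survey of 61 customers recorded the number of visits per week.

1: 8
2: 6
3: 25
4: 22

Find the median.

Cumulative frequencies: 8, 14, 39, 61
n = 61, so the median is the value in position (n+1)/2 = 31.
Position 31 falls at value 3.

3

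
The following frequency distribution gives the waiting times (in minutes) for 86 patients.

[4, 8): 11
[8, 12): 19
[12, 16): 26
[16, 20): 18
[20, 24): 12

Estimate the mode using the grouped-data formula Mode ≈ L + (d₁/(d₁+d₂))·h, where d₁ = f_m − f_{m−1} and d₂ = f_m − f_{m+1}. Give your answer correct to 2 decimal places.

Modal class: [12, 16) (highest frequency 26).
d₁ = 26 − 19 = 7, d₂ = 26 − 18 = 8
Mode ≈ 12 + (7/(7+8)) × 4 = 12 + 1.8667 = 13.8667

13.87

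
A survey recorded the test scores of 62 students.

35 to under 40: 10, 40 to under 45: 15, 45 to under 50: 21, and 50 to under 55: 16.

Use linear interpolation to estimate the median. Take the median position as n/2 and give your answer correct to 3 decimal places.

Cumulative frequencies: 10, 25, 46, 62
n = 62; position = n/2 = 31.
This falls in the class 45 to under 50: L = 45, F = 25, f = 21, h = 5.
Median ≈ 45 + ((31 − 25) / 21) × 5 = 46.4286

46.429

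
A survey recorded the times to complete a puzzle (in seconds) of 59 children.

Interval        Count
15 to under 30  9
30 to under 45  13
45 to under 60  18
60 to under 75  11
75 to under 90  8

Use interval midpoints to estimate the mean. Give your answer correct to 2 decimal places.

Midpoints: 22.5, 37.5, 52.5, 67.5, 82.5
Σfm = 9×22.5 + 13×37.5 + 18×52.5 + 11×67.5 + 8×82.5 = 3037.5
n = Σf = 59
Mean = 3037.5 / 59 = 51.4831

51.48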